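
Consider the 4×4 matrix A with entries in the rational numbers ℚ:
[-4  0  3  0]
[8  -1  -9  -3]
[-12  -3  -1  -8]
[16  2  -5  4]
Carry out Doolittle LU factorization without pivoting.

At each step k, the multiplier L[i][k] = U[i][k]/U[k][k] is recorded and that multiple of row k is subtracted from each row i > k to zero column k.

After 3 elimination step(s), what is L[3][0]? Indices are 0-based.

Step 1: pivot at (0,0) is -4.
  row1 ← row1 − (-2)·row0  ⇒  L[1][0]=-2, U row1=(0, -1, -3, -3)
  row2 ← row2 − (3)·row0  ⇒  L[2][0]=3, U row2=(0, -3, -10, -8)
  row3 ← row3 − (-4)·row0  ⇒  L[3][0]=-4, U row3=(0, 2, 7, 4)
Step 2: pivot at (1,1) is -1.
  row2 ← row2 − (3)·row1  ⇒  L[2][1]=3, U row2=(0, 0, -1, 1)
  row3 ← row3 − (-2)·row1  ⇒  L[3][1]=-2, U row3=(0, 0, 1, -2)
Step 3: pivot at (2,2) is -1.
  row3 ← row3 − (-1)·row2  ⇒  L[3][2]=-1, U row3=(0, 0, 0, -1)

L[3][0] = -4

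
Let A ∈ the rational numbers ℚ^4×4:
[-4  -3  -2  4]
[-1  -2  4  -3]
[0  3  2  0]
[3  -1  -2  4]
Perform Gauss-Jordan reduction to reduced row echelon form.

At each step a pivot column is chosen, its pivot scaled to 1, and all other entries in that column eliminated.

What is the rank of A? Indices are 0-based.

pivot(0,0)=-4: scale R0 → (1, 3/4, 1/2, -1)
  clear (1,0): R1 −= (-1)R0 → (0, -5/4, 9/2, -4)
  clear (3,0): R3 −= (3)R0 → (0, -13/4, -7/2, 7)
pivot(1,1)=-5/4: scale R1 → (0, 1, -18/5, 16/5)
  clear (0,1): R0 −= (3/4)R1 → (1, 0, 16/5, -17/5)
  clear (2,1): R2 −= (3)R1 → (0, 0, 64/5, -48/5)
  clear (3,1): R3 −= (-13/4)R1 → (0, 0, -76/5, 87/5)
pivot(2,2)=64/5: scale R2 → (0, 0, 1, -3/4)
  clear (0,2): R0 −= (16/5)R2 → (1, 0, 0, -1)
  clear (1,2): R1 −= (-18/5)R2 → (0, 1, 0, 1/2)
  clear (3,2): R3 −= (-76/5)R2 → (0, 0, 0, 6)
pivot(3,3)=6: scale R3 → (0, 0, 0, 1)
  clear (0,3): R0 −= (-1)R3 → (1, 0, 0, 0)
  clear (1,3): R1 −= (1/2)R3 → (0, 1, 0, 0)
  clear (2,3): R2 −= (-3/4)R3 → (0, 0, 1, 0)

rank = 4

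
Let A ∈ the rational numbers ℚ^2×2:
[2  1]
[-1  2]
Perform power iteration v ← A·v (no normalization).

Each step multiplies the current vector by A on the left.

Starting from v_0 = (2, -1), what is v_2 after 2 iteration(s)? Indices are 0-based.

v_0 = (2, -1).
v_1 = A·v_0 = (3, -4).
v_2 = A·v_1 = (2, -11).

v_2 = (2, -11)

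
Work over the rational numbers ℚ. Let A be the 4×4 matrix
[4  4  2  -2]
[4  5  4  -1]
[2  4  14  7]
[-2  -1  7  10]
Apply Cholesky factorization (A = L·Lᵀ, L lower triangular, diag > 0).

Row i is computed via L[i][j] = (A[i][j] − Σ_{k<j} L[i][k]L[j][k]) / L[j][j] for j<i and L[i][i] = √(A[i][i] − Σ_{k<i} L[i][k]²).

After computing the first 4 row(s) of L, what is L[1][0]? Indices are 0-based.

Step 1: L[0][0] = √(4) = 2.
  L[1][0] = (4) / L[0][0] = 2.
Step 2: L[1][1] = √(1) = 1.
  L[2][0] = (2) / L[0][0] = 1.
  L[2][1] = (2) / L[1][1] = 2.
Step 3: L[2][2] = √(9) = 3.
  L[3][0] = (-2) / L[0][0] = -1.
  L[3][1] = (1) / L[1][1] = 1.
  L[3][2] = (6) / L[2][2] = 2.
Step 4: L[3][3] = √(4) = 2.

L[1][0] = 2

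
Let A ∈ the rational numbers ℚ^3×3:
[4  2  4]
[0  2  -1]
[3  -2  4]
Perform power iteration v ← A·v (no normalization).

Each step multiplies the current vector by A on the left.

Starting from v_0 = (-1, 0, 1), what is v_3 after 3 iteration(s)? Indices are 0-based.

v_0 = (-1, 0, 1).
v_1 = A·v_0 = (0, -1, 1).
v_2 = A·v_1 = (2, -3, 6).
v_3 = A·v_2 = (26, -12, 36).

v_3 = (26, -12, 36)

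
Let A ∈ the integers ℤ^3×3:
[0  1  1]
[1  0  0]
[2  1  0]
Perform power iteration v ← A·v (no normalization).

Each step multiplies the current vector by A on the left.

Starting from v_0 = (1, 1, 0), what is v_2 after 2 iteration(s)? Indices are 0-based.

v_2 = (4, 1, 3)

v_0 = (1, 1, 0).
v_1 = A·v_0 = (1, 1, 3).
v_2 = A·v_1 = (4, 1, 3).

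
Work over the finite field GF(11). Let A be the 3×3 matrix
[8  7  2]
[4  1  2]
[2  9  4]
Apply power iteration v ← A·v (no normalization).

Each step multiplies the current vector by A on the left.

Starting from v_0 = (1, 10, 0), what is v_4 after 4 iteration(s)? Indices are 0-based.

v_0 = (1, 10, 0).
v_1 = A·v_0 = (1, 3, 4).
v_2 = A·v_1 = (4, 4, 1).
v_3 = A·v_2 = (7, 0, 4).
v_4 = A·v_3 = (9, 3, 8).

v_4 = (9, 3, 8)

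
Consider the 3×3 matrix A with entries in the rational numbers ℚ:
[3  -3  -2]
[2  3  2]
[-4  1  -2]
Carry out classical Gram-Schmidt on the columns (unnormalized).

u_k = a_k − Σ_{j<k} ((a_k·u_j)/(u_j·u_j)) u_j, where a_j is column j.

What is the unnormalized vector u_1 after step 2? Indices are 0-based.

Step 1: u_0 = a_0 = (3, 2, -4).
Step 2: u_1 = a_1 − (-7/29)·u_0 = (-66/29, 101/29, 1/29).

u_1 = (-66/29, 101/29, 1/29)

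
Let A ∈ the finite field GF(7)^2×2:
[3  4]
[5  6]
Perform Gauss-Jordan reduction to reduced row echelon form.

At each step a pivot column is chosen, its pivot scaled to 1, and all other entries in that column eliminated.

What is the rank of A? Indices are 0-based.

rank = 2

pivot(0,0)=3: scale R0 → (1, 6)
  clear (1,0): R1 −= (5)R0 → (0, 4)
pivot(1,1)=4: scale R1 → (0, 1)
  clear (0,1): R0 −= (6)R1 → (1, 0)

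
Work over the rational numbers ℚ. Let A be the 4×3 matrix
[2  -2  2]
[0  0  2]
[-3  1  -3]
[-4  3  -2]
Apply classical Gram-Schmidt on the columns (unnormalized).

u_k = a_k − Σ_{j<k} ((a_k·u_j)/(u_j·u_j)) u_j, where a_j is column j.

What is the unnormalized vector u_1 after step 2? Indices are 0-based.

u_1 = (-20/29, 0, -28/29, 11/29)

Step 1: u_0 = a_0 = (2, 0, -3, -4).
Step 2: u_1 = a_1 − (-19/29)·u_0 = (-20/29, 0, -28/29, 11/29).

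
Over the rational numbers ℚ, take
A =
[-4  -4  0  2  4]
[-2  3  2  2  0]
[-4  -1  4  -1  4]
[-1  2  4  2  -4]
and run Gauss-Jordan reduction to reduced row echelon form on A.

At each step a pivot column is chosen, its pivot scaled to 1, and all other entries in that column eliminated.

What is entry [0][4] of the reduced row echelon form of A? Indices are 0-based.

step 1: normalize row 0 (÷-4) = (1, 1, 0, -1/2, -1)
  row 1: subtract -2×row0 = (0, 5, 2, 1, -2)
  row 2: subtract -4×row0 = (0, 3, 4, -3, 0)
  row 3: subtract -1×row0 = (0, 3, 4, 3/2, -5)
step 2: normalize row 1 (÷5) = (0, 1, 2/5, 1/5, -2/5)
  row 0: subtract 1×row1 = (1, 0, -2/5, -7/10, -3/5)
  row 2: subtract 3×row1 = (0, 0, 14/5, -18/5, 6/5)
  row 3: subtract 3×row1 = (0, 0, 14/5, 9/10, -19/5)
step 3: normalize row 2 (÷14/5) = (0, 0, 1, -9/7, 3/7)
  row 0: subtract -2/5×row2 = (1, 0, 0, -17/14, -3/7)
  row 1: subtract 2/5×row2 = (0, 1, 0, 5/7, -4/7)
  row 3: subtract 14/5×row2 = (0, 0, 0, 9/2, -5)
step 4: normalize row 3 (÷9/2) = (0, 0, 0, 1, -10/9)
  row 0: subtract -17/14×row3 = (1, 0, 0, 0, -16/9)
  row 1: subtract 5/7×row3 = (0, 1, 0, 0, 2/9)
  row 2: subtract -9/7×row3 = (0, 0, 1, 0, -1)

M[0][4] = -16/9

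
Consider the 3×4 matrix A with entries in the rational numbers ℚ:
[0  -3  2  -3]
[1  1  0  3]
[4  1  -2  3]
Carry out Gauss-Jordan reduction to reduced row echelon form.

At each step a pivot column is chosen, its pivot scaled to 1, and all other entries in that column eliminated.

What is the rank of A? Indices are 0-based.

pivot(0,0): swap R0↔R1
pivot(0,0)=1: scale R0 → (1, 1, 0, 3)
  clear (2,0): R2 −= (4)R0 → (0, -3, -2, -9)
pivot(1,1)=-3: scale R1 → (0, 1, -2/3, 1)
  clear (0,1): R0 −= (1)R1 → (1, 0, 2/3, 2)
  clear (2,1): R2 −= (-3)R1 → (0, 0, -4, -6)
pivot(2,2)=-4: scale R2 → (0, 0, 1, 3/2)
  clear (0,2): R0 −= (2/3)R2 → (1, 0, 0, 1)
  clear (1,2): R1 −= (-2/3)R2 → (0, 1, 0, 2)

rank = 3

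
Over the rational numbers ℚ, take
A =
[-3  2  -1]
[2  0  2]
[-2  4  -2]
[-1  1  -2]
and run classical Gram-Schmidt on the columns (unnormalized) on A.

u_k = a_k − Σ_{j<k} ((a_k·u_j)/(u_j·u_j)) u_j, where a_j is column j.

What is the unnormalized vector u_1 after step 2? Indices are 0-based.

u_1 = (-1/2, 5/3, 7/3, 1/6)

Step 1: u_0 = a_0 = (-3, 2, -2, -1).
Step 2: u_1 = a_1 − (-5/6)·u_0 = (-1/2, 5/3, 7/3, 1/6).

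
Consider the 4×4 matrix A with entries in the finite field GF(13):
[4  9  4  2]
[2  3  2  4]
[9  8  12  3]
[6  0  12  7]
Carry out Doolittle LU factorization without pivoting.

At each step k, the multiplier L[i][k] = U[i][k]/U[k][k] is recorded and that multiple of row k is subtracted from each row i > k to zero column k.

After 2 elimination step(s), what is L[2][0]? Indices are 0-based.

k=0: U[0][0]=4
  eliminate (1,0): mult=7, new row 1: (0, 5, 0, 3); set L[1][0]=7
  eliminate (2,0): mult=12, new row 2: (0, 4, 3, 5); set L[2][0]=12
  eliminate (3,0): mult=8, new row 3: (0, 6, 6, 4); set L[3][0]=8
k=1: U[1][1]=5
  eliminate (2,1): mult=6, new row 2: (0, 0, 3, 0); set L[2][1]=6
  eliminate (3,1): mult=9, new row 3: (0, 0, 6, 3); set L[3][1]=9

L[2][0] = 12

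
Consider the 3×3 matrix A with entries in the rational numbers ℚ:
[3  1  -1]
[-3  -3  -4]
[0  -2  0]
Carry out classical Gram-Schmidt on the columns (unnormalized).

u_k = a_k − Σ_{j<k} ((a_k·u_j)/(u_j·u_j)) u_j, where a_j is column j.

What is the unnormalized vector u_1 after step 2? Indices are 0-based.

Step 1: u_0 = a_0 = (3, -3, 0).
Step 2: u_1 = a_1 − (2/3)·u_0 = (-1, -1, -2).

u_1 = (-1, -1, -2)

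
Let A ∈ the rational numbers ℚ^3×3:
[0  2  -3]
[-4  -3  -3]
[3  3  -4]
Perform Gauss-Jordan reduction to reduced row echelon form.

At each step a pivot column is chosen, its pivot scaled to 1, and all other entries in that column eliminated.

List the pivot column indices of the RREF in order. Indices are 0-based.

pivot columns: 0, 1, 2

pivot(0,0): swap R0↔R1
pivot(0,0)=-4: scale R0 → (1, 3/4, 3/4)
  clear (2,0): R2 −= (3)R0 → (0, 3/4, -25/4)
pivot(1,1)=2: scale R1 → (0, 1, -3/2)
  clear (0,1): R0 −= (3/4)R1 → (1, 0, 15/8)
  clear (2,1): R2 −= (3/4)R1 → (0, 0, -41/8)
pivot(2,2)=-41/8: scale R2 → (0, 0, 1)
  clear (0,2): R0 −= (15/8)R2 → (1, 0, 0)
  clear (1,2): R1 −= (-3/2)R2 → (0, 1, 0)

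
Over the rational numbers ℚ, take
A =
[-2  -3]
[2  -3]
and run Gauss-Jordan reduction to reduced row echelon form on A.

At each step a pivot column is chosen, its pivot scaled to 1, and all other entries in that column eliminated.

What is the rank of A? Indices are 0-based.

rank = 2

pivot(0,0)=-2: scale R0 → (1, 3/2)
  clear (1,0): R1 −= (2)R0 → (0, -6)
pivot(1,1)=-6: scale R1 → (0, 1)
  clear (0,1): R0 −= (3/2)R1 → (1, 0)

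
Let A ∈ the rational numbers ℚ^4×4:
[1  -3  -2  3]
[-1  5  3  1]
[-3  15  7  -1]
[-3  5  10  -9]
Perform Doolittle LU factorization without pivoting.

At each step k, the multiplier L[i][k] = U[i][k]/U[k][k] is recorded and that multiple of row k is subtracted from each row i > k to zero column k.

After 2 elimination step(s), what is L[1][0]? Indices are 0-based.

Step 1: pivot at (0,0) is 1.
  row1 ← row1 − (-1)·row0  ⇒  L[1][0]=-1, U row1=(0, 2, 1, 4)
  row2 ← row2 − (-3)·row0  ⇒  L[2][0]=-3, U row2=(0, 6, 1, 8)
  row3 ← row3 − (-3)·row0  ⇒  L[3][0]=-3, U row3=(0, -4, 4, 0)
Step 2: pivot at (1,1) is 2.
  row2 ← row2 − (3)·row1  ⇒  L[2][1]=3, U row2=(0, 0, -2, -4)
  row3 ← row3 − (-2)·row1  ⇒  L[3][1]=-2, U row3=(0, 0, 6, 8)

L[1][0] = -1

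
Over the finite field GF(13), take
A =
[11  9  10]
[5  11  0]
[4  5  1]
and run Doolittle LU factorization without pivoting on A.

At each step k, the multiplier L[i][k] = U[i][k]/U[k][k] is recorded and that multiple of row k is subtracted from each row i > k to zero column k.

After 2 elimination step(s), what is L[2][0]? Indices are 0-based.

L[2][0] = 11

Step 1: pivot at (0,0) is 11.
  row1 ← row1 − (4)·row0  ⇒  L[1][0]=4, U row1=(0, 1, 12)
  row2 ← row2 − (11)·row0  ⇒  L[2][0]=11, U row2=(0, 10, 8)
Step 2: pivot at (1,1) is 1.
  row2 ← row2 − (10)·row1  ⇒  L[2][1]=10, U row2=(0, 0, 5)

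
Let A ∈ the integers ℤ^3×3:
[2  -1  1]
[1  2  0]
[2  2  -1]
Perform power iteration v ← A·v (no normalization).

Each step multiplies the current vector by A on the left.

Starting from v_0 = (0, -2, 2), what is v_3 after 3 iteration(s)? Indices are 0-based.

v_3 = (22, -2, -2)

v_0 = (0, -2, 2).
v_1 = A·v_0 = (4, -4, -6).
v_2 = A·v_1 = (6, -4, 6).
v_3 = A·v_2 = (22, -2, -2).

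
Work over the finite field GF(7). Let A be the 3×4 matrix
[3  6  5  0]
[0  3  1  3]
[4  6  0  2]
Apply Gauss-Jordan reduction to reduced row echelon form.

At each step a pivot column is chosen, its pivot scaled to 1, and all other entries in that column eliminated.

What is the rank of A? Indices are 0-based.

rank = 3

[1] R0 /= 3  ⇒  (1, 2, 4, 0)
     R2 -= 4·R0  ⇒  (0, 5, 5, 2)
[2] R1 /= 3  ⇒  (0, 1, 5, 1)
     R0 -= 2·R1  ⇒  (1, 0, 1, 5)
     R2 -= 5·R1  ⇒  (0, 0, 1, 4)
[3] R2 /= 1  ⇒  (0, 0, 1, 4)
     R0 -= 1·R2  ⇒  (1, 0, 0, 1)
     R1 -= 5·R2  ⇒  (0, 1, 0, 2)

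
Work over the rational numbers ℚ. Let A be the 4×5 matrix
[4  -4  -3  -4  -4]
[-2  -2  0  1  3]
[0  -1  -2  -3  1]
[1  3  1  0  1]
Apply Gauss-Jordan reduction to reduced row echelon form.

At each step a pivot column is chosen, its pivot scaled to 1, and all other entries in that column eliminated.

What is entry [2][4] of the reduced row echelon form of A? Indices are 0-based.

M[2][4] = 12

[1] R0 /= 4  ⇒  (1, -1, -3/4, -1, -1)
     R1 -= -2·R0  ⇒  (0, -4, -3/2, -1, 1)
     R3 -= 1·R0  ⇒  (0, 4, 7/4, 1, 2)
[2] R1 /= -4  ⇒  (0, 1, 3/8, 1/4, -1/4)
     R0 -= -1·R1  ⇒  (1, 0, -3/8, -3/4, -5/4)
     R2 -= -1·R1  ⇒  (0, 0, -13/8, -11/4, 3/4)
     R3 -= 4·R1  ⇒  (0, 0, 1/4, 0, 3)
[3] R2 /= -13/8  ⇒  (0, 0, 1, 22/13, -6/13)
     R0 -= -3/8·R2  ⇒  (1, 0, 0, -3/26, -37/26)
     R1 -= 3/8·R2  ⇒  (0, 1, 0, -5/13, -1/13)
     R3 -= 1/4·R2  ⇒  (0, 0, 0, -11/26, 81/26)
[4] R3 /= -11/26  ⇒  (0, 0, 0, 1, -81/11)
     R0 -= -3/26·R3  ⇒  (1, 0, 0, 0, -25/11)
     R1 -= -5/13·R3  ⇒  (0, 1, 0, 0, -32/11)
     R2 -= 22/13·R3  ⇒  (0, 0, 1, 0, 12)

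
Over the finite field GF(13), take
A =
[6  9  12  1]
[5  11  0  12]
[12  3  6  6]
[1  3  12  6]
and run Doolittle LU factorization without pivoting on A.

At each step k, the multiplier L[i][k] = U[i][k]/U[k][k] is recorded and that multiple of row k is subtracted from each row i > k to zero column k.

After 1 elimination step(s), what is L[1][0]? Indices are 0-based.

L[1][0] = 3

[col 0] pivot 6
  R1 -= 3*R0 → (0, 10, 3, 9)  (L[1][0] := 3)
  R2 -= 2*R0 → (0, 11, 8, 4)  (L[2][0] := 2)
  R3 -= 11*R0 → (0, 8, 10, 8)  (L[3][0] := 11)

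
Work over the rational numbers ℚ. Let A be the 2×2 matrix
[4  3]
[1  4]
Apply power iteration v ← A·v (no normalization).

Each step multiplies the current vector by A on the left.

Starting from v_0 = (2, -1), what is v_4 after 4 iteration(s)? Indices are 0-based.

v_0 = (2, -1).
v_1 = A·v_0 = (5, -2).
v_2 = A·v_1 = (14, -3).
v_3 = A·v_2 = (47, 2).
v_4 = A·v_3 = (194, 55).

v_4 = (194, 55)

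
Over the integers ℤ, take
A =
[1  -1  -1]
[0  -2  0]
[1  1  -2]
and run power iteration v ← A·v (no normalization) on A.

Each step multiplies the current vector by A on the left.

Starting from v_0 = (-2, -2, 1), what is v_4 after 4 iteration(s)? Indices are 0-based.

v_4 = (15, -32, 84)

v_0 = (-2, -2, 1).
v_1 = A·v_0 = (-1, 4, -6).
v_2 = A·v_1 = (1, -8, 15).
v_3 = A·v_2 = (-6, 16, -37).
v_4 = A·v_3 = (15, -32, 84).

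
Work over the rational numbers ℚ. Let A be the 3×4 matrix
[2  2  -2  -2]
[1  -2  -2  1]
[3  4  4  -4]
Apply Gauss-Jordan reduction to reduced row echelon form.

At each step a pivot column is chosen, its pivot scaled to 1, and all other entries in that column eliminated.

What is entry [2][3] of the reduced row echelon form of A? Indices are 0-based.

M[2][3] = -1/20

[1] R0 /= 2  ⇒  (1, 1, -1, -1)
     R1 -= 1·R0  ⇒  (0, -3, -1, 2)
     R2 -= 3·R0  ⇒  (0, 1, 7, -1)
[2] R1 /= -3  ⇒  (0, 1, 1/3, -2/3)
     R0 -= 1·R1  ⇒  (1, 0, -4/3, -1/3)
     R2 -= 1·R1  ⇒  (0, 0, 20/3, -1/3)
[3] R2 /= 20/3  ⇒  (0, 0, 1, -1/20)
     R0 -= -4/3·R2  ⇒  (1, 0, 0, -2/5)
     R1 -= 1/3·R2  ⇒  (0, 1, 0, -13/20)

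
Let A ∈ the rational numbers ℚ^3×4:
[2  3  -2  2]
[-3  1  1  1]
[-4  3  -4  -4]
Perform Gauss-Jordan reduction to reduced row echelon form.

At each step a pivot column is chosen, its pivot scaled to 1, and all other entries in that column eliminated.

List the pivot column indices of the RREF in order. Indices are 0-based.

[1] R0 /= 2  ⇒  (1, 3/2, -1, 1)
     R1 -= -3·R0  ⇒  (0, 11/2, -2, 4)
     R2 -= -4·R0  ⇒  (0, 9, -8, 0)
[2] R1 /= 11/2  ⇒  (0, 1, -4/11, 8/11)
     R0 -= 3/2·R1  ⇒  (1, 0, -5/11, -1/11)
     R2 -= 9·R1  ⇒  (0, 0, -52/11, -72/11)
[3] R2 /= -52/11  ⇒  (0, 0, 1, 18/13)
     R0 -= -5/11·R2  ⇒  (1, 0, 0, 7/13)
     R1 -= -4/11·R2  ⇒  (0, 1, 0, 16/13)

pivot columns: 0, 1, 2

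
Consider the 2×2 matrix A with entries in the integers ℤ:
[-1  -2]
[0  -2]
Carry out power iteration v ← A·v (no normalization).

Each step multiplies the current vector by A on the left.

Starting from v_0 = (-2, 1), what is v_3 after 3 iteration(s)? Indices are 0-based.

v_3 = (-12, -8)

v_0 = (-2, 1).
v_1 = A·v_0 = (0, -2).
v_2 = A·v_1 = (4, 4).
v_3 = A·v_2 = (-12, -8).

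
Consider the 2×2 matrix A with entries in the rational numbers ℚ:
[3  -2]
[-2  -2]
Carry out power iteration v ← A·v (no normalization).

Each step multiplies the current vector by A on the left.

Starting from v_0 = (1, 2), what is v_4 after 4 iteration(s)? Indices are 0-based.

v_4 = (89, 94)

v_0 = (1, 2).
v_1 = A·v_0 = (-1, -6).
v_2 = A·v_1 = (9, 14).
v_3 = A·v_2 = (-1, -46).
v_4 = A·v_3 = (89, 94).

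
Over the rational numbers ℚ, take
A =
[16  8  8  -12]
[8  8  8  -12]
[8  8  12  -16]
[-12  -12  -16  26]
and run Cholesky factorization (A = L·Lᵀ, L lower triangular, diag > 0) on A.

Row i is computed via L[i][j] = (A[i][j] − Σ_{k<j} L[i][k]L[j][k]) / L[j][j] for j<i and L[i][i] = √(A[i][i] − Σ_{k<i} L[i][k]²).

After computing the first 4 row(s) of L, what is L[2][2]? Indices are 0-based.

L[2][2] = 2

Step 1: L[0][0] = √(16) = 4.
  L[1][0] = (8) / L[0][0] = 2.
Step 2: L[1][1] = √(4) = 2.
  L[2][0] = (8) / L[0][0] = 2.
  L[2][1] = (4) / L[1][1] = 2.
Step 3: L[2][2] = √(4) = 2.
  L[3][0] = (-12) / L[0][0] = -3.
  L[3][1] = (-6) / L[1][1] = -3.
  L[3][2] = (-4) / L[2][2] = -2.
Step 4: L[3][3] = √(4) = 2.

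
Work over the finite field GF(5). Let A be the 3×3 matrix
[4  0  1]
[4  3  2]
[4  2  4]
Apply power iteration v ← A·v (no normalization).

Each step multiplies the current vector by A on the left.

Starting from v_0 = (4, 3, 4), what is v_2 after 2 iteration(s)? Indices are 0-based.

v_2 = (3, 0, 3)

v_0 = (4, 3, 4).
v_1 = A·v_0 = (0, 3, 3).
v_2 = A·v_1 = (3, 0, 3).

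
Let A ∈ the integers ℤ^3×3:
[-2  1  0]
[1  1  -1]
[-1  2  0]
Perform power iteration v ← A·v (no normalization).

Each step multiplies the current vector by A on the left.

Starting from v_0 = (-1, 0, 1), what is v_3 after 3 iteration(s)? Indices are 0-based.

v_3 = (11, -1, 4)

v_0 = (-1, 0, 1).
v_1 = A·v_0 = (2, -2, 1).
v_2 = A·v_1 = (-6, -1, -6).
v_3 = A·v_2 = (11, -1, 4).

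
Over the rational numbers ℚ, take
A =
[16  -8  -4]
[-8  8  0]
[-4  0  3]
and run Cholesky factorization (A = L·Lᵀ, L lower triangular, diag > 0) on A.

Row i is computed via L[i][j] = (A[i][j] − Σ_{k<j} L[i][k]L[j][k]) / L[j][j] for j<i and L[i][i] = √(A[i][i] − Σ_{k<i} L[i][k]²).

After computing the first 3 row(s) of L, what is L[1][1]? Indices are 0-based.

L[1][1] = 2

Step 1: L[0][0] = √(16) = 4.
  L[1][0] = (-8) / L[0][0] = -2.
Step 2: L[1][1] = √(4) = 2.
  L[2][0] = (-4) / L[0][0] = -1.
  L[2][1] = (-2) / L[1][1] = -1.
Step 3: L[2][2] = √(1) = 1.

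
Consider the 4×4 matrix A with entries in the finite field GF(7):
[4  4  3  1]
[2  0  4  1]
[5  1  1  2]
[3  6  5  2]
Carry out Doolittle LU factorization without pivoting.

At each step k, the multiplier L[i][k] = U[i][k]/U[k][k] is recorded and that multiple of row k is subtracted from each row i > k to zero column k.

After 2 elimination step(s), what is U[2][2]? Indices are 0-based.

[col 0] pivot 4
  R1 -= 4*R0 → (0, 5, 6, 4)  (L[1][0] := 4)
  R2 -= 3*R0 → (0, 3, 6, 6)  (L[2][0] := 3)
  R3 -= 6*R0 → (0, 3, 1, 3)  (L[3][0] := 6)
[col 1] pivot 5
  R2 -= 2*R1 → (0, 0, 1, 5)  (L[2][1] := 2)
  R3 -= 2*R1 → (0, 0, 3, 2)  (L[3][1] := 2)

U[2][2] = 1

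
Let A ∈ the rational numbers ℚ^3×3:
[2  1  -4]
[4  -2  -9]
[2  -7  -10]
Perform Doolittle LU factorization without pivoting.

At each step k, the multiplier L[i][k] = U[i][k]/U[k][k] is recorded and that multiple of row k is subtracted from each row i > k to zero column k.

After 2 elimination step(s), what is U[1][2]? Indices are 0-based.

[col 0] pivot 2
  R1 -= 2*R0 → (0, -4, -1)  (L[1][0] := 2)
  R2 -= 1*R0 → (0, -8, -6)  (L[2][0] := 1)
[col 1] pivot -4
  R2 -= 2*R1 → (0, 0, -4)  (L[2][1] := 2)

U[1][2] = -1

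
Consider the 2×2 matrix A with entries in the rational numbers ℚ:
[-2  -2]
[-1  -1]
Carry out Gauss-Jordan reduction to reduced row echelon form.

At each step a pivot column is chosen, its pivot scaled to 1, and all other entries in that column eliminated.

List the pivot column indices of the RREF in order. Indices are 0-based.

pivot columns: 0

step 1: normalize row 0 (÷-2) = (1, 1)
  row 1: subtract -1×row0 = (0, 0)
skip col 1 (zero from row 1)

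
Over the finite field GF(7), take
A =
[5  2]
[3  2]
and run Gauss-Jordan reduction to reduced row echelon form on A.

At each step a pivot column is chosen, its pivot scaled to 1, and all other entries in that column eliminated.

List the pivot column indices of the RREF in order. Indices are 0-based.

step 1: normalize row 0 (÷5) = (1, 6)
  row 1: subtract 3×row0 = (0, 5)
step 2: normalize row 1 (÷5) = (0, 1)
  row 0: subtract 6×row1 = (1, 0)

pivot columns: 0, 1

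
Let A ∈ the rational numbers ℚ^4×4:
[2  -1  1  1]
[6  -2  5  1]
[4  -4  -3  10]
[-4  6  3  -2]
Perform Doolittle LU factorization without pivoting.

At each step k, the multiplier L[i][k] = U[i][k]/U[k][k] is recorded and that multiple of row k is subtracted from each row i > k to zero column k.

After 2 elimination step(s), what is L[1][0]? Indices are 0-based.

L[1][0] = 3

Step 1: pivot at (0,0) is 2.
  row1 ← row1 − (3)·row0  ⇒  L[1][0]=3, U row1=(0, 1, 2, -2)
  row2 ← row2 − (2)·row0  ⇒  L[2][0]=2, U row2=(0, -2, -5, 8)
  row3 ← row3 − (-2)·row0  ⇒  L[3][0]=-2, U row3=(0, 4, 5, 0)
Step 2: pivot at (1,1) is 1.
  row2 ← row2 − (-2)·row1  ⇒  L[2][1]=-2, U row2=(0, 0, -1, 4)
  row3 ← row3 − (4)·row1  ⇒  L[3][1]=4, U row3=(0, 0, -3, 8)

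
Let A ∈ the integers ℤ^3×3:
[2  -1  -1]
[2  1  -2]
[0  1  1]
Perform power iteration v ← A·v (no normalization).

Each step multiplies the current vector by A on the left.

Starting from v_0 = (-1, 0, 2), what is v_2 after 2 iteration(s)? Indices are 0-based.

v_2 = (-4, -18, -4)

v_0 = (-1, 0, 2).
v_1 = A·v_0 = (-4, -6, 2).
v_2 = A·v_1 = (-4, -18, -4).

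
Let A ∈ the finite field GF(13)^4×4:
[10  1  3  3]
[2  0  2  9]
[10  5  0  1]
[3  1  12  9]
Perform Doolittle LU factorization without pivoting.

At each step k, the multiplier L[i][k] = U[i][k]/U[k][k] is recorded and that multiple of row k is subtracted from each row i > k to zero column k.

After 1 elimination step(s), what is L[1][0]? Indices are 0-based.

k=0: U[0][0]=10
  eliminate (1,0): mult=8, new row 1: (0, 5, 4, 11); set L[1][0]=8
  eliminate (2,0): mult=1, new row 2: (0, 4, 10, 11); set L[2][0]=1
  eliminate (3,0): mult=12, new row 3: (0, 2, 2, 12); set L[3][0]=12

L[1][0] = 8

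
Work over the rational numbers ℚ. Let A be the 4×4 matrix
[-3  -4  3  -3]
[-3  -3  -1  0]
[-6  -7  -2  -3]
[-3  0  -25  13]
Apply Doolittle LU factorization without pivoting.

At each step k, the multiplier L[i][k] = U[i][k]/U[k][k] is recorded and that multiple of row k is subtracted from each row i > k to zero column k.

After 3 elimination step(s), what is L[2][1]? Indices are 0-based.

k=0: U[0][0]=-3
  eliminate (1,0): mult=1, new row 1: (0, 1, -4, 3); set L[1][0]=1
  eliminate (2,0): mult=2, new row 2: (0, 1, -8, 3); set L[2][0]=2
  eliminate (3,0): mult=1, new row 3: (0, 4, -28, 16); set L[3][0]=1
k=1: U[1][1]=1
  eliminate (2,1): mult=1, new row 2: (0, 0, -4, 0); set L[2][1]=1
  eliminate (3,1): mult=4, new row 3: (0, 0, -12, 4); set L[3][1]=4
k=2: U[2][2]=-4
  eliminate (3,2): mult=3, new row 3: (0, 0, 0, 4); set L[3][2]=3

L[2][1] = 1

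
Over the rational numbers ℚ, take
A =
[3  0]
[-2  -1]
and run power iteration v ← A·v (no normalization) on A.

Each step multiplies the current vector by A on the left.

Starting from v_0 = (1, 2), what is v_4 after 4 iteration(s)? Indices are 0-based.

v_0 = (1, 2).
v_1 = A·v_0 = (3, -4).
v_2 = A·v_1 = (9, -2).
v_3 = A·v_2 = (27, -16).
v_4 = A·v_3 = (81, -38).

v_4 = (81, -38)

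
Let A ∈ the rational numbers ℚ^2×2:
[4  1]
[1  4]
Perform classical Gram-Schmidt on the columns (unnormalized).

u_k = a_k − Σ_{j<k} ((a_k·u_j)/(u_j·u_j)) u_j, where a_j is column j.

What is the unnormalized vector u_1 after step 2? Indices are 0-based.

u_1 = (-15/17, 60/17)

Step 1: u_0 = a_0 = (4, 1).
Step 2: u_1 = a_1 − (8/17)·u_0 = (-15/17, 60/17).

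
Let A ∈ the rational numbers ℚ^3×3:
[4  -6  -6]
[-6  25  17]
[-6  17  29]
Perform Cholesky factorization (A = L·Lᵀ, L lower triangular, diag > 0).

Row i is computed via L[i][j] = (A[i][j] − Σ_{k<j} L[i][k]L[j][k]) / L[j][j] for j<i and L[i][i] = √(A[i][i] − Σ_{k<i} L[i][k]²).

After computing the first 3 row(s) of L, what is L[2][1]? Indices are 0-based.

Step 1: L[0][0] = √(4) = 2.
  L[1][0] = (-6) / L[0][0] = -3.
Step 2: L[1][1] = √(16) = 4.
  L[2][0] = (-6) / L[0][0] = -3.
  L[2][1] = (8) / L[1][1] = 2.
Step 3: L[2][2] = √(16) = 4.

L[2][1] = 2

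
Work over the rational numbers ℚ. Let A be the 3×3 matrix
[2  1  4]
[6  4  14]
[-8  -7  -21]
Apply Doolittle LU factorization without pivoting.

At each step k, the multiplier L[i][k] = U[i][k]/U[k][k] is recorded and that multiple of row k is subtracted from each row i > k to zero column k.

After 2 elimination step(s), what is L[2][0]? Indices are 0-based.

L[2][0] = -4

k=0: U[0][0]=2
  eliminate (1,0): mult=3, new row 1: (0, 1, 2); set L[1][0]=3
  eliminate (2,0): mult=-4, new row 2: (0, -3, -5); set L[2][0]=-4
k=1: U[1][1]=1
  eliminate (2,1): mult=-3, new row 2: (0, 0, 1); set L[2][1]=-3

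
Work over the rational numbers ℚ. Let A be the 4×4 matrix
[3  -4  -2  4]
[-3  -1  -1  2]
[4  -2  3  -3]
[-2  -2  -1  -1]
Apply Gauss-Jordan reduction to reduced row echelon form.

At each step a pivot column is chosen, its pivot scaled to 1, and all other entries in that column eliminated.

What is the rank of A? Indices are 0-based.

rank = 4

step 1: normalize row 0 (÷3) = (1, -4/3, -2/3, 4/3)
  row 1: subtract -3×row0 = (0, -5, -3, 6)
  row 2: subtract 4×row0 = (0, 10/3, 17/3, -25/3)
  row 3: subtract -2×row0 = (0, -14/3, -7/3, 5/3)
step 2: normalize row 1 (÷-5) = (0, 1, 3/5, -6/5)
  row 0: subtract -4/3×row1 = (1, 0, 2/15, -4/15)
  row 2: subtract 10/3×row1 = (0, 0, 11/3, -13/3)
  row 3: subtract -14/3×row1 = (0, 0, 7/15, -59/15)
step 3: normalize row 2 (÷11/3) = (0, 0, 1, -13/11)
  row 0: subtract 2/15×row2 = (1, 0, 0, -6/55)
  row 1: subtract 3/5×row2 = (0, 1, 0, -27/55)
  row 3: subtract 7/15×row2 = (0, 0, 0, -186/55)
step 4: normalize row 3 (÷-186/55) = (0, 0, 0, 1)
  row 0: subtract -6/55×row3 = (1, 0, 0, 0)
  row 1: subtract -27/55×row3 = (0, 1, 0, 0)
  row 2: subtract -13/11×row3 = (0, 0, 1, 0)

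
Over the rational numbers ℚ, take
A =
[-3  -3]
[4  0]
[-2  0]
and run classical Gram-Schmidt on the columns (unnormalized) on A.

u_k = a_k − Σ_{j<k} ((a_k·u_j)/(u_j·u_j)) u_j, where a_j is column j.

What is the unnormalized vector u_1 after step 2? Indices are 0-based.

u_1 = (-60/29, -36/29, 18/29)

Step 1: u_0 = a_0 = (-3, 4, -2).
Step 2: u_1 = a_1 − (9/29)·u_0 = (-60/29, -36/29, 18/29).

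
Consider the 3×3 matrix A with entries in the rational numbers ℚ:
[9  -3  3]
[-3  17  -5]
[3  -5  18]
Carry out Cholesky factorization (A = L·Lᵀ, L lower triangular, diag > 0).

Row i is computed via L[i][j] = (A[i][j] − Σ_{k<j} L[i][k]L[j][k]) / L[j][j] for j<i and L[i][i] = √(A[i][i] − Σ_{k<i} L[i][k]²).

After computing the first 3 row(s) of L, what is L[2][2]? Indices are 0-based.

L[2][2] = 4

Step 1: L[0][0] = √(9) = 3.
  L[1][0] = (-3) / L[0][0] = -1.
Step 2: L[1][1] = √(16) = 4.
  L[2][0] = (3) / L[0][0] = 1.
  L[2][1] = (-4) / L[1][1] = -1.
Step 3: L[2][2] = √(16) = 4.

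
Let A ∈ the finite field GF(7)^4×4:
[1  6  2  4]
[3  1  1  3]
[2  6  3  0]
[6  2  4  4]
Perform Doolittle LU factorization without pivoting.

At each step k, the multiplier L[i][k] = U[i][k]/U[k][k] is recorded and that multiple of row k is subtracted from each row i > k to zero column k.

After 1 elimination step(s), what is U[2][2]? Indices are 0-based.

Step 1: pivot at (0,0) is 1.
  row1 ← row1 − (3)·row0  ⇒  L[1][0]=3, U row1=(0, 4, 2, 5)
  row2 ← row2 − (2)·row0  ⇒  L[2][0]=2, U row2=(0, 1, 6, 6)
  row3 ← row3 − (6)·row0  ⇒  L[3][0]=6, U row3=(0, 1, 6, 1)

U[2][2] = 6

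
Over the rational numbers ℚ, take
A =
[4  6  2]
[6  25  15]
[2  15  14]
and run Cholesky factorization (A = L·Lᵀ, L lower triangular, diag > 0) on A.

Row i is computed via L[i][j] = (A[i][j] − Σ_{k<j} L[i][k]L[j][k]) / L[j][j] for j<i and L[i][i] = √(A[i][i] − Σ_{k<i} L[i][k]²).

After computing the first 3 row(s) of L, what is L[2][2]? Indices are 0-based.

Step 1: L[0][0] = √(4) = 2.
  L[1][0] = (6) / L[0][0] = 3.
Step 2: L[1][1] = √(16) = 4.
  L[2][0] = (2) / L[0][0] = 1.
  L[2][1] = (12) / L[1][1] = 3.
Step 3: L[2][2] = √(4) = 2.

L[2][2] = 2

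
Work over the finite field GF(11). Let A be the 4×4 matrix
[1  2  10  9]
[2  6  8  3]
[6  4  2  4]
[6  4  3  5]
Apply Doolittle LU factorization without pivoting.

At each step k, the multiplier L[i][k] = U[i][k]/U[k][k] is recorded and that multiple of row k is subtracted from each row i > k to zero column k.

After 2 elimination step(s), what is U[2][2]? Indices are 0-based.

U[2][2] = 4

k=0: U[0][0]=1
  eliminate (1,0): mult=2, new row 1: (0, 2, 10, 7); set L[1][0]=2
  eliminate (2,0): mult=6, new row 2: (0, 3, 8, 5); set L[2][0]=6
  eliminate (3,0): mult=6, new row 3: (0, 3, 9, 6); set L[3][0]=6
k=1: U[1][1]=2
  eliminate (2,1): mult=7, new row 2: (0, 0, 4, 0); set L[2][1]=7
  eliminate (3,1): mult=7, new row 3: (0, 0, 5, 1); set L[3][1]=7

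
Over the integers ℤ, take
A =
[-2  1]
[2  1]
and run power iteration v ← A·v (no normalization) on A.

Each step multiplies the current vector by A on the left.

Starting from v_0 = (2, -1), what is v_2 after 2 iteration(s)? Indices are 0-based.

v_0 = (2, -1).
v_1 = A·v_0 = (-5, 3).
v_2 = A·v_1 = (13, -7).

v_2 = (13, -7)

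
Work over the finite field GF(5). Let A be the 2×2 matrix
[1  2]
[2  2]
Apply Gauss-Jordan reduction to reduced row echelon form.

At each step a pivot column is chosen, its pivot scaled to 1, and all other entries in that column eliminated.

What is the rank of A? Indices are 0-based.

pivot(0,0)=1: scale R0 → (1, 2)
  clear (1,0): R1 −= (2)R0 → (0, 3)
pivot(1,1)=3: scale R1 → (0, 1)
  clear (0,1): R0 −= (2)R1 → (1, 0)

rank = 2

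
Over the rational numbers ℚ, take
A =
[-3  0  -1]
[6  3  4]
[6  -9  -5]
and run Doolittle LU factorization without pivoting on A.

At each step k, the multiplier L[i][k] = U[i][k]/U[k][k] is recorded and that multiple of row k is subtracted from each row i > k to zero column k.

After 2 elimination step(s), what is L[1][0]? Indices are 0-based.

k=0: U[0][0]=-3
  eliminate (1,0): mult=-2, new row 1: (0, 3, 2); set L[1][0]=-2
  eliminate (2,0): mult=-2, new row 2: (0, -9, -7); set L[2][0]=-2
k=1: U[1][1]=3
  eliminate (2,1): mult=-3, new row 2: (0, 0, -1); set L[2][1]=-3

L[1][0] = -2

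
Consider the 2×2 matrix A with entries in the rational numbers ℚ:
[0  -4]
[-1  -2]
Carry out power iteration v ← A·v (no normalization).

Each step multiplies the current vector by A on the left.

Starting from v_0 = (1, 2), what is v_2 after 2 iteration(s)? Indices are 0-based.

v_0 = (1, 2).
v_1 = A·v_0 = (-8, -5).
v_2 = A·v_1 = (20, 18).

v_2 = (20, 18)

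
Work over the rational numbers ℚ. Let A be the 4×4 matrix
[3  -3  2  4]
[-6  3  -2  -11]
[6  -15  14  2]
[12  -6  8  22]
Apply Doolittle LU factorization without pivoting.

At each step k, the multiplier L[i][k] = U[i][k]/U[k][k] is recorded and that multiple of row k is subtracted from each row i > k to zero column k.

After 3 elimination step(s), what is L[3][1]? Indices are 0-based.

L[3][1] = -2

[col 0] pivot 3
  R1 -= -2*R0 → (0, -3, 2, -3)  (L[1][0] := -2)
  R2 -= 2*R0 → (0, -9, 10, -6)  (L[2][0] := 2)
  R3 -= 4*R0 → (0, 6, 0, 6)  (L[3][0] := 4)
[col 1] pivot -3
  R2 -= 3*R1 → (0, 0, 4, 3)  (L[2][1] := 3)
  R3 -= -2*R1 → (0, 0, 4, 0)  (L[3][1] := -2)
[col 2] pivot 4
  R3 -= 1*R2 → (0, 0, 0, -3)  (L[3][2] := 1)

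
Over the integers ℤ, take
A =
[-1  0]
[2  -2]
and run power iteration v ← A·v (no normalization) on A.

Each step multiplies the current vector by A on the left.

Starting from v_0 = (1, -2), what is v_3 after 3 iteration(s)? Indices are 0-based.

v_0 = (1, -2).
v_1 = A·v_0 = (-1, 6).
v_2 = A·v_1 = (1, -14).
v_3 = A·v_2 = (-1, 30).

v_3 = (-1, 30)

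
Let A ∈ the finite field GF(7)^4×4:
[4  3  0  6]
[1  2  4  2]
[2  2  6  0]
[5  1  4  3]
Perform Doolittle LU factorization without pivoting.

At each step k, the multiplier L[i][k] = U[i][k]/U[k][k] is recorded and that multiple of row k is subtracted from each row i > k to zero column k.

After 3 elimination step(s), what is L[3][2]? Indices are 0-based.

Step 1: pivot at (0,0) is 4.
  row1 ← row1 − (2)·row0  ⇒  L[1][0]=2, U row1=(0, 3, 4, 4)
  row2 ← row2 − (4)·row0  ⇒  L[2][0]=4, U row2=(0, 4, 6, 4)
  row3 ← row3 − (3)·row0  ⇒  L[3][0]=3, U row3=(0, 6, 4, 6)
Step 2: pivot at (1,1) is 3.
  row2 ← row2 − (6)·row1  ⇒  L[2][1]=6, U row2=(0, 0, 3, 1)
  row3 ← row3 − (2)·row1  ⇒  L[3][1]=2, U row3=(0, 0, 3, 5)
Step 3: pivot at (2,2) is 3.
  row3 ← row3 − (1)·row2  ⇒  L[3][2]=1, U row3=(0, 0, 0, 4)

L[3][2] = 1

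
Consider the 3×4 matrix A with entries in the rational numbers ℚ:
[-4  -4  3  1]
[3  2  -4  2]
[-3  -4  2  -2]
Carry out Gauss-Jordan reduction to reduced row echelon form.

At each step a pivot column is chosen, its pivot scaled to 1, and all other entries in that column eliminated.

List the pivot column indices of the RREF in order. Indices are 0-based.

pivot columns: 0, 1, 2

step 1: normalize row 0 (÷-4) = (1, 1, -3/4, -1/4)
  row 1: subtract 3×row0 = (0, -1, -7/4, 11/4)
  row 2: subtract -3×row0 = (0, -1, -1/4, -11/4)
step 2: normalize row 1 (÷-1) = (0, 1, 7/4, -11/4)
  row 0: subtract 1×row1 = (1, 0, -5/2, 5/2)
  row 2: subtract -1×row1 = (0, 0, 3/2, -11/2)
step 3: normalize row 2 (÷3/2) = (0, 0, 1, -11/3)
  row 0: subtract -5/2×row2 = (1, 0, 0, -20/3)
  row 1: subtract 7/4×row2 = (0, 1, 0, 11/3)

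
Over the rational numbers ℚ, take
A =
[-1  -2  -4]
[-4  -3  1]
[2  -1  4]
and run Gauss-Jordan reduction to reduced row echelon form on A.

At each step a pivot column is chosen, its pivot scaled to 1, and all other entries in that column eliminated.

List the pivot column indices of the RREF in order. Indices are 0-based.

step 1: normalize row 0 (÷-1) = (1, 2, 4)
  row 1: subtract -4×row0 = (0, 5, 17)
  row 2: subtract 2×row0 = (0, -5, -4)
step 2: normalize row 1 (÷5) = (0, 1, 17/5)
  row 0: subtract 2×row1 = (1, 0, -14/5)
  row 2: subtract -5×row1 = (0, 0, 13)
step 3: normalize row 2 (÷13) = (0, 0, 1)
  row 0: subtract -14/5×row2 = (1, 0, 0)
  row 1: subtract 17/5×row2 = (0, 1, 0)

pivot columns: 0, 1, 2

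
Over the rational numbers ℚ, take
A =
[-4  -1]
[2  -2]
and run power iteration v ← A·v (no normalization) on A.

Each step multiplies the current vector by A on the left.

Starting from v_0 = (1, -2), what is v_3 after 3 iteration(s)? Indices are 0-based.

v_0 = (1, -2).
v_1 = A·v_0 = (-2, 6).
v_2 = A·v_1 = (2, -16).
v_3 = A·v_2 = (8, 36).

v_3 = (8, 36)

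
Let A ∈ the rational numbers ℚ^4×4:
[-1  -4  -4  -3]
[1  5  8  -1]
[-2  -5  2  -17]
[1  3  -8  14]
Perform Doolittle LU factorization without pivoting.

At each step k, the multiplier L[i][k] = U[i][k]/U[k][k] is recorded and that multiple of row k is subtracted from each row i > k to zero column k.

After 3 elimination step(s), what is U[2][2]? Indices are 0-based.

U[2][2] = -2

Step 1: pivot at (0,0) is -1.
  row1 ← row1 − (-1)·row0  ⇒  L[1][0]=-1, U row1=(0, 1, 4, -4)
  row2 ← row2 − (2)·row0  ⇒  L[2][0]=2, U row2=(0, 3, 10, -11)
  row3 ← row3 − (-1)·row0  ⇒  L[3][0]=-1, U row3=(0, -1, -12, 11)
Step 2: pivot at (1,1) is 1.
  row2 ← row2 − (3)·row1  ⇒  L[2][1]=3, U row2=(0, 0, -2, 1)
  row3 ← row3 − (-1)·row1  ⇒  L[3][1]=-1, U row3=(0, 0, -8, 7)
Step 3: pivot at (2,2) is -2.
  row3 ← row3 − (4)·row2  ⇒  L[3][2]=4, U row3=(0, 0, 0, 3)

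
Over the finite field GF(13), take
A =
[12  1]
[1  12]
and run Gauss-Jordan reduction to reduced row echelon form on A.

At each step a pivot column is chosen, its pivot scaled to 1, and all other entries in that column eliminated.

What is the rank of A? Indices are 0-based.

pivot(0,0)=12: scale R0 → (1, 12)
  clear (1,0): R1 −= (1)R0 → (0, 0)
col 1: no nonzero at/below row 1; advance.

rank = 1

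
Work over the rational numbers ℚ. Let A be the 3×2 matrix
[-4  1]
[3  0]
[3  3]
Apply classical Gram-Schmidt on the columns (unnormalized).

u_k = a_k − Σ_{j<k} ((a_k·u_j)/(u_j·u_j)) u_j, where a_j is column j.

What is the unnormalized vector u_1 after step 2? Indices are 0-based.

Step 1: u_0 = a_0 = (-4, 3, 3).
Step 2: u_1 = a_1 − (5/34)·u_0 = (27/17, -15/34, 87/34).

u_1 = (27/17, -15/34, 87/34)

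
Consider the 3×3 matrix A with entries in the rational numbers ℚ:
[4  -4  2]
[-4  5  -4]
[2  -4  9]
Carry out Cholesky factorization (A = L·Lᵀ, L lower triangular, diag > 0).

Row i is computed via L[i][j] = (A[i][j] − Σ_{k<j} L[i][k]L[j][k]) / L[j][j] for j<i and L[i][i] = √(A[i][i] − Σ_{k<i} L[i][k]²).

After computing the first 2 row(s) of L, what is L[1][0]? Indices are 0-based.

L[1][0] = -2

Step 1: L[0][0] = √(4) = 2.
  L[1][0] = (-4) / L[0][0] = -2.
Step 2: L[1][1] = √(1) = 1.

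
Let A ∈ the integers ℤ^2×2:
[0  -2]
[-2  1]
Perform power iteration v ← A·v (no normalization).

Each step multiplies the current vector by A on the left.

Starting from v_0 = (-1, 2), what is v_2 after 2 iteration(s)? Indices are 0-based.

v_0 = (-1, 2).
v_1 = A·v_0 = (-4, 4).
v_2 = A·v_1 = (-8, 12).

v_2 = (-8, 12)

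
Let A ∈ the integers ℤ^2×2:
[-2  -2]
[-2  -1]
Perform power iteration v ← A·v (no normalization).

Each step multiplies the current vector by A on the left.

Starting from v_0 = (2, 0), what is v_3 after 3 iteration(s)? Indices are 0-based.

v_3 = (-56, -44)

v_0 = (2, 0).
v_1 = A·v_0 = (-4, -4).
v_2 = A·v_1 = (16, 12).
v_3 = A·v_2 = (-56, -44).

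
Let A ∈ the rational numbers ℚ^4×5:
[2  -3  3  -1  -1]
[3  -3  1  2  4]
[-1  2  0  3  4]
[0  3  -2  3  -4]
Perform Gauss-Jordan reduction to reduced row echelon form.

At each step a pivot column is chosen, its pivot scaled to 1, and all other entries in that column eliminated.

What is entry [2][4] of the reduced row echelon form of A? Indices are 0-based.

step 1: normalize row 0 (÷2) = (1, -3/2, 3/2, -1/2, -1/2)
  row 1: subtract 3×row0 = (0, 3/2, -7/2, 7/2, 11/2)
  row 2: subtract -1×row0 = (0, 1/2, 3/2, 5/2, 7/2)
step 2: normalize row 1 (÷3/2) = (0, 1, -7/3, 7/3, 11/3)
  row 0: subtract -3/2×row1 = (1, 0, -2, 3, 5)
  row 2: subtract 1/2×row1 = (0, 0, 8/3, 4/3, 5/3)
  row 3: subtract 3×row1 = (0, 0, 5, -4, -15)
step 3: normalize row 2 (÷8/3) = (0, 0, 1, 1/2, 5/8)
  row 0: subtract -2×row2 = (1, 0, 0, 4, 25/4)
  row 1: subtract -7/3×row2 = (0, 1, 0, 7/2, 41/8)
  row 3: subtract 5×row2 = (0, 0, 0, -13/2, -145/8)
step 4: normalize row 3 (÷-13/2) = (0, 0, 0, 1, 145/52)
  row 0: subtract 4×row3 = (1, 0, 0, 0, -255/52)
  row 1: subtract 7/2×row3 = (0, 1, 0, 0, -241/52)
  row 2: subtract 1/2×row3 = (0, 0, 1, 0, -10/13)

M[2][4] = -10/13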